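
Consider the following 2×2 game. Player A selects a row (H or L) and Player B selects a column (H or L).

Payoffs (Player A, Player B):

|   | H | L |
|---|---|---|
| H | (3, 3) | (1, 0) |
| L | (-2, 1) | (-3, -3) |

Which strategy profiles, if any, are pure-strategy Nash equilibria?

(H, H): Player A gets 3 ≥ -2 from L, and Player B gets 3 ≥ 0 from L — Nash equilibrium.
(H, L): Player B prefers H (3 > 0) — not an equilibrium.
(L, H): Player A prefers H (3 > -2) — not an equilibrium.
(L, L): Player A prefers H (1 > -3); Player B prefers H (1 > -3) — not an equilibrium.

(H, H)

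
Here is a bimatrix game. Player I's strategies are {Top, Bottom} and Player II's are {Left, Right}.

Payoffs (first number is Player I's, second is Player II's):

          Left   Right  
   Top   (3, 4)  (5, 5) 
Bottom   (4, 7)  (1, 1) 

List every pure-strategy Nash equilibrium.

(Top, Right) and (Bottom, Left)

(Top, Left): Player I prefers Bottom (4 > 3); Player II prefers Right (5 > 4) — not an equilibrium.
(Top, Right): Player I gets 5 ≥ 1 from Bottom, and Player II gets 5 ≥ 4 from Left — Nash equilibrium.
(Bottom, Left): Player I gets 4 ≥ 3 from Top, and Player II gets 7 ≥ 1 from Right — Nash equilibrium.
(Bottom, Right): Player I prefers Top (5 > 1); Player II prefers Left (7 > 1) — not an equilibrium.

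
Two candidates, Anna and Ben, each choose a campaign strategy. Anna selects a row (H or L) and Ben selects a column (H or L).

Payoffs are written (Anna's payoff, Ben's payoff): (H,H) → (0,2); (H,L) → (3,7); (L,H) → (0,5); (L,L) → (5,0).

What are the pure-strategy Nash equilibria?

(H, H): Ben prefers L (7 > 2) — not an equilibrium.
(H, L): Anna prefers L (5 > 3) — not an equilibrium.
(L, H): Anna gets 0 ≥ 0 from H, and Ben gets 5 ≥ 0 from L — Nash equilibrium.
(L, L): Ben prefers H (5 > 0) — not an equilibrium.

(L, H)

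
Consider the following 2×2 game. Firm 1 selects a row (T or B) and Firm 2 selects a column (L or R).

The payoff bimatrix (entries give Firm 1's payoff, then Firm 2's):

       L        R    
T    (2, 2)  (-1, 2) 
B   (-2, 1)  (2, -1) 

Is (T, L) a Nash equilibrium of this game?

Yes

At (T, L), Firm 1 earns 2; switching to B would give -2, so Firm 1 has no profitable deviation.
Firm 2 earns 2; switching to R would give 2, so Firm 2 has no profitable deviation.
Neither player can gain by a unilateral deviation, so this profile is a Nash equilibrium.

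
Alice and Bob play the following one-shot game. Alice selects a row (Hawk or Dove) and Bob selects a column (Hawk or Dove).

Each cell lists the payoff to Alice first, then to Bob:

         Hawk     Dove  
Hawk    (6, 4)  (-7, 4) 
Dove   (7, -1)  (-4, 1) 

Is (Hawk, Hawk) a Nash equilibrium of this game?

At (Hawk, Hawk), Alice earns 6; switching to Dove would give 7, so Alice would deviate.
Bob earns 4; switching to Dove would give 4, so Bob has no profitable deviation.
Since at least one player can profitably deviate, this is not a Nash equilibrium.

No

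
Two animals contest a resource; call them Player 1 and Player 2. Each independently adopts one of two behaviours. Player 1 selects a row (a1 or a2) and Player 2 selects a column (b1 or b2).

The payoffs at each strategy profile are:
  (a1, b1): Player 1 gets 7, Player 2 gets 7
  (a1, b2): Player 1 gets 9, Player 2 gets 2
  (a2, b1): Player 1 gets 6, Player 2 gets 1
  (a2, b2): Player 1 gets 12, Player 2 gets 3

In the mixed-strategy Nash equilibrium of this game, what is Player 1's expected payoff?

15/2

First find y, the probability Player 2 plays b1, from Player 1's indifference between a1 and a2: 7y + 9(1−y) = 6y + 12(1−y), giving y = 3/4.
Since Player 1 is indifferent in equilibrium, Player 1's expected payoff equals the payoff from either row against (3/4, 1/4). Using a1: 7(3/4) + 9(1/4) = 15/2.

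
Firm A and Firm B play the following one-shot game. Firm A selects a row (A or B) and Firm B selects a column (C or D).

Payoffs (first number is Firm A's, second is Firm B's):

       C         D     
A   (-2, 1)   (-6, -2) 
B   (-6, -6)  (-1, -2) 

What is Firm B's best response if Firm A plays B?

D

Against B, Firm B earns -6 from C and -2 from D.
So D is the best response.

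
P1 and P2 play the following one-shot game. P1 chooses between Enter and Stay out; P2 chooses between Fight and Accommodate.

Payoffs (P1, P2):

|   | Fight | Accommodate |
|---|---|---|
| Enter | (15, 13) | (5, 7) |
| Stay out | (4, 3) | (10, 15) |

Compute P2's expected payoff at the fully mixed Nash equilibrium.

First find p, the probability P1 plays Enter, from P2's indifference between Fight and Accommodate: 13p + 3(1−p) = 7p + 15(1−p), giving p = 2/3.
Since P2 is indifferent in equilibrium, P2's expected payoff equals the payoff from either column against (2/3, 1/3). Using Fight: 13(2/3) + 3(1/3) = 29/3.

29/3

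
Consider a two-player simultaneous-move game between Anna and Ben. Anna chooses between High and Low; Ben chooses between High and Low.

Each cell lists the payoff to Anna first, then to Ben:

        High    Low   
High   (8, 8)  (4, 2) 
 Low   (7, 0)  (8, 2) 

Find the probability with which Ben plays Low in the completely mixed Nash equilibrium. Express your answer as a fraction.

1/5

Let q be the probability that Ben plays High. In a completely mixed equilibrium, Anna must be indifferent between High and Low.
Anna's expected payoff from High is 8q + 4(1−q); from Low it is 7q + 8(1−q).
Setting these equal: 4q + 4 = −q + 8, so q = 4/5.
Therefore Ben plays Low with probability 1 − 4/5 = 1/5.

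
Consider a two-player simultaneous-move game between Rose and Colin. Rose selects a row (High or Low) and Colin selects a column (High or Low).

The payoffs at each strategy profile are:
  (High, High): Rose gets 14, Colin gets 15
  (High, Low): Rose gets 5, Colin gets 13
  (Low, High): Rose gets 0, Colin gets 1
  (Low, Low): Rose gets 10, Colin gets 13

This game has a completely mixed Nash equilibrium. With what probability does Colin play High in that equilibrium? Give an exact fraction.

Let y be the probability that Colin plays High. In a completely mixed equilibrium, Rose must be indifferent between High and Low.
Rose's expected payoff from High is 14y + 5(1−y); from Low it is 10(1−y).
Setting these equal: 9y + 5 = −10y + 10, so y = 5/19.

5/19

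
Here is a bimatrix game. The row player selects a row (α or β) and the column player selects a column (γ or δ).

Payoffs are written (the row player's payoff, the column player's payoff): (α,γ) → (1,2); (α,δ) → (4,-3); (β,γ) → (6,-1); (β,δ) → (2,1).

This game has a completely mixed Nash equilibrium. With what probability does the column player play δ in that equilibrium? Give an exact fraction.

5/7

Let c be the probability that the column player plays γ. In a completely mixed equilibrium, the row player must be indifferent between α and β.
The row player's expected payoff from α is c + 4(1−c); from β it is 6c + 2(1−c).
Setting these equal: −3c + 4 = 4c + 2, so c = 2/7.
Therefore the column player plays δ with probability 1 − 2/7 = 5/7.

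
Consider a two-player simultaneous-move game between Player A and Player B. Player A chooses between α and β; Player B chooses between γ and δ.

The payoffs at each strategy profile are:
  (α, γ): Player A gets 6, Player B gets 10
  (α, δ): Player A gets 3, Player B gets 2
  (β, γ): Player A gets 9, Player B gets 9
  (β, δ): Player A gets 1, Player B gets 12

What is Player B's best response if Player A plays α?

γ

Against α, Player B earns 10 from γ and 2 from δ.
So γ is the best response.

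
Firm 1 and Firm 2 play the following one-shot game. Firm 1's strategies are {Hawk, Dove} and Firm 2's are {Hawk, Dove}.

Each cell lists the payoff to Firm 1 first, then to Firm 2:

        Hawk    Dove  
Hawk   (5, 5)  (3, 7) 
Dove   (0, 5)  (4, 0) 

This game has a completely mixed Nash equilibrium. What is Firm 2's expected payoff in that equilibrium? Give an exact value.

5

First find x, the probability Firm 1 plays Hawk, from Firm 2's indifference between Hawk and Dove: 5x + 5(1−x) = 7x, giving x = 5/7.
Since Firm 2 is indifferent in equilibrium, Firm 2's expected payoff equals the payoff from either column against (5/7, 2/7). Using Hawk: 5(5/7) + 5(2/7) = 5.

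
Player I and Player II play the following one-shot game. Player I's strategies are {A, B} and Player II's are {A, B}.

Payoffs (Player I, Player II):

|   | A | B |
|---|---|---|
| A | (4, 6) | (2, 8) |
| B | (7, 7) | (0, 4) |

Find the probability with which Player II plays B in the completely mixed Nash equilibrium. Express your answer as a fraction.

Let q be the probability that Player II plays A. In a completely mixed equilibrium, Player I must be indifferent between A and B.
Player I's expected payoff from A is 4q + 2(1−q); from B it is 7q.
Setting these equal: 2q + 2 = 7q, so q = 2/5.
Therefore Player II plays B with probability 1 − 2/5 = 3/5.

3/5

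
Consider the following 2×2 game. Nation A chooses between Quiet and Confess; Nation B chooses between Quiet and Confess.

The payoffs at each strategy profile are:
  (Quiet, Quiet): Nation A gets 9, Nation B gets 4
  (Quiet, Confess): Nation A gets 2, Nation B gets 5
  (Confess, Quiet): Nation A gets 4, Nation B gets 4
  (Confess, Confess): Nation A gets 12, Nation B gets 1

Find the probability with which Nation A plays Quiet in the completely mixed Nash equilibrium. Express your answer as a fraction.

Let r be the probability that Nation A plays Quiet. In a completely mixed equilibrium, Nation B must be indifferent between Quiet and Confess.
Nation B's expected payoff from Quiet is 4r + 4(1−r); from Confess it is 5r + (1−r).
Setting these equal: 4 = 4r + 1, so r = 3/4.

3/4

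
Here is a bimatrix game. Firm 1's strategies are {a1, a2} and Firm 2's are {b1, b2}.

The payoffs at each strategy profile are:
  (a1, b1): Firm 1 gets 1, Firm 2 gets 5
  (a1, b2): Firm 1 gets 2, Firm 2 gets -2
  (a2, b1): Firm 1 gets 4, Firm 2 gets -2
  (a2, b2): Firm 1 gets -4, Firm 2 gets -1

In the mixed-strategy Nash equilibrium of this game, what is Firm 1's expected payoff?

4/3

First find y, the probability Firm 2 plays b1, from Firm 1's indifference between a1 and a2: y + 2(1−y) = 4y − 4(1−y), giving y = 2/3.
Since Firm 1 is indifferent in equilibrium, Firm 1's expected payoff equals the payoff from either row against (2/3, 1/3). Using a1: (2/3) + 2(1/3) = 4/3.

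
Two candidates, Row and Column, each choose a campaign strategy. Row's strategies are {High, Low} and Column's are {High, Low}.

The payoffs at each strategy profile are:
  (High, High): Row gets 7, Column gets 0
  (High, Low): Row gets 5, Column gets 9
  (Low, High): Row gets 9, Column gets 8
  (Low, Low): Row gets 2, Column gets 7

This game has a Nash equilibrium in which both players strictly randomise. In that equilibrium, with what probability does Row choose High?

Let r be the probability that Row plays High. In a completely mixed equilibrium, Column must be indifferent between High and Low.
Column's expected payoff from High is 8(1−r); from Low it is 9r + 7(1−r).
Setting these equal: −8r + 8 = 2r + 7, so r = 1/10.

1/10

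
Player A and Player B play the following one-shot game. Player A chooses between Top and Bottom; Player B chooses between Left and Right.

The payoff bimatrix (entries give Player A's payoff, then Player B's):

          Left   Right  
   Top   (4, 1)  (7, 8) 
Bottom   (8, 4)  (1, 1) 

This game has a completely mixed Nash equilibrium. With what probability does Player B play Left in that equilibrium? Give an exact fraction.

Let q be the probability that Player B plays Left. In a completely mixed equilibrium, Player A must be indifferent between Top and Bottom.
Player A's expected payoff from Top is 4q + 7(1−q); from Bottom it is 8q + (1−q).
Setting these equal: −3q + 7 = 7q + 1, so q = 3/5.

3/5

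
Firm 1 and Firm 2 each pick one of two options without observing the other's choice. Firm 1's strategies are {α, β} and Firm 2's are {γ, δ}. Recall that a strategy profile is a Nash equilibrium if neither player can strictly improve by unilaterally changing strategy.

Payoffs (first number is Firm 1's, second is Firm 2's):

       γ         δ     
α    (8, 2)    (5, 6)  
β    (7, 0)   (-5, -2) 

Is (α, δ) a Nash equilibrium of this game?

At (α, δ), Firm 1 earns 5; switching to β would give -5, so Firm 1 has no profitable deviation.
Firm 2 earns 6; switching to γ would give 2, so Firm 2 has no profitable deviation.
Neither player can gain by a unilateral deviation, so this profile is a Nash equilibrium.

Yes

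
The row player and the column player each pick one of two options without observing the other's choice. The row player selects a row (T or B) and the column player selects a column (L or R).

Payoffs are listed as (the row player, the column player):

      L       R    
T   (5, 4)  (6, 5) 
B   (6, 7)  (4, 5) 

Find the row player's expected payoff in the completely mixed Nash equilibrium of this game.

16/3

First find q, the probability the column player plays L, from the row player's indifference between T and B: 5q + 6(1−q) = 6q + 4(1−q), giving q = 2/3.
Since the row player is indifferent in equilibrium, the row player's expected payoff equals the payoff from either row against (2/3, 1/3). Using T: 5(2/3) + 6(1/3) = 16/3.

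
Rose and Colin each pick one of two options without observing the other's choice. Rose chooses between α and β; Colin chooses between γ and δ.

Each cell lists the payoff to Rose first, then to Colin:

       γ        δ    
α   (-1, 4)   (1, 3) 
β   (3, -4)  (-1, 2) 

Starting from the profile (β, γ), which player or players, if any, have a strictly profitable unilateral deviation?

Colin

Rose at (β, γ) earns 3; deviating to α yields -1 — not better.
Colin earns -4; deviating to δ yields 2 — a strict improvement.
Only Colin has a strictly profitable deviation.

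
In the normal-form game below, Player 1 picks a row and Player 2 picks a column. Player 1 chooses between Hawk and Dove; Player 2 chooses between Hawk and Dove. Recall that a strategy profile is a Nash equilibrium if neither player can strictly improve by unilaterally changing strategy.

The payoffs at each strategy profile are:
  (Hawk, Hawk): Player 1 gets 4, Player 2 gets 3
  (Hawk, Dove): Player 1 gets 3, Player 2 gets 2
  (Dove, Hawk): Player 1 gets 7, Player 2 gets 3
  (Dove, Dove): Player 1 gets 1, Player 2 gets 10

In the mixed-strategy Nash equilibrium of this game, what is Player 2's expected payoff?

3

First find p, the probability Player 1 plays Hawk, from Player 2's indifference between Hawk and Dove: 3p + 3(1−p) = 2p + 10(1−p), giving p = 7/8.
Since Player 2 is indifferent in equilibrium, Player 2's expected payoff equals the payoff from either column against (7/8, 1/8). Using Hawk: 3(7/8) + 3(1/8) = 3.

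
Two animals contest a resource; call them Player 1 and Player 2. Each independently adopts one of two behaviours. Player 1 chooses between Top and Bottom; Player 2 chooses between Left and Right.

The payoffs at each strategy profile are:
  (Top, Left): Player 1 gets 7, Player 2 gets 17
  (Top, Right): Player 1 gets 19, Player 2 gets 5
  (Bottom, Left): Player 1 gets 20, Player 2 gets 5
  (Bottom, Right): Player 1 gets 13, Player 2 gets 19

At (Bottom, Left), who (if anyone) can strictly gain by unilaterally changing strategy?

Player 2

Player 1 at (Bottom, Left) earns 20; deviating to Top yields 7 — not better.
Player 2 earns 5; deviating to Right yields 19 — a strict improvement.
Only Player 2 has a strictly profitable deviation.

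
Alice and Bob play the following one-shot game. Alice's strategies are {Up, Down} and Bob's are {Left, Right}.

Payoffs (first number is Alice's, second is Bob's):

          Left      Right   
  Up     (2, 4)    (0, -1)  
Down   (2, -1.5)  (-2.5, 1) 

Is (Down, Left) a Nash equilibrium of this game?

At (Down, Left), Alice earns 2; switching to Up would give 2, so Alice has no profitable deviation.
Bob earns -1.5; switching to Right would give 1, so Bob would deviate.
Since at least one player can profitably deviate, this is not a Nash equilibrium.

No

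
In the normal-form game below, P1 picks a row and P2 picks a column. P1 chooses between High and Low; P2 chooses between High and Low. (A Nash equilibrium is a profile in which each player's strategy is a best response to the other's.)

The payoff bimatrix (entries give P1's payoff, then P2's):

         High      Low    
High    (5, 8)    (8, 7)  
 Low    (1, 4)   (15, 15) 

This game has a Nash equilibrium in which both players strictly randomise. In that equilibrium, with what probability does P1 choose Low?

Let x be the probability that P1 plays High. In a completely mixed equilibrium, P2 must be indifferent between High and Low.
P2's expected payoff from High is 8x + 4(1−x); from Low it is 7x + 15(1−x).
Setting these equal: 4x + 4 = −8x + 15, so x = 11/12.
Therefore P1 plays Low with probability 1 − 11/12 = 1/12.

1/12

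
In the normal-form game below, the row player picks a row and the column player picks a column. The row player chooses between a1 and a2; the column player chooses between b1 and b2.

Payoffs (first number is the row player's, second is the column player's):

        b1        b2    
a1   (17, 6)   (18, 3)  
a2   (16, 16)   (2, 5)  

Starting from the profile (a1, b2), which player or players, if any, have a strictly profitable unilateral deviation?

The column player

The row player at (a1, b2) earns 18; deviating to a2 yields 2 — not better.
The column player earns 3; deviating to b1 yields 6 — a strict improvement.
Only the column player has a strictly profitable deviation.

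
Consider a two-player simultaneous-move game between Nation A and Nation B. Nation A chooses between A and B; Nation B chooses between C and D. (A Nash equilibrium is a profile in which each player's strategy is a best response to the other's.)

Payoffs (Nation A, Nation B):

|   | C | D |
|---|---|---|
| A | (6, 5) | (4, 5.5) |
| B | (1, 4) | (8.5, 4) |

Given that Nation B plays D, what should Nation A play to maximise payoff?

B

Against D, Nation A earns 4 from A and 8.5 from B.
So B is the best response.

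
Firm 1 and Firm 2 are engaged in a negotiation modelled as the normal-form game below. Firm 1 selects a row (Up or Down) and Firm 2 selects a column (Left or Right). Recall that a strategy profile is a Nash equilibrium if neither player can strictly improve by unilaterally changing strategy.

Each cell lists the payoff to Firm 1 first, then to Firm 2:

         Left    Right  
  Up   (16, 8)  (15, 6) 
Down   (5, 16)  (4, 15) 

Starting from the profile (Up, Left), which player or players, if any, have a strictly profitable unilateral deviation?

Neither

Firm 1 at (Up, Left) earns 16; deviating to Down yields 5 — not better.
Firm 2 earns 8; deviating to Right yields 6 — not better.
Neither player can strictly improve; the profile is a Nash equilibrium.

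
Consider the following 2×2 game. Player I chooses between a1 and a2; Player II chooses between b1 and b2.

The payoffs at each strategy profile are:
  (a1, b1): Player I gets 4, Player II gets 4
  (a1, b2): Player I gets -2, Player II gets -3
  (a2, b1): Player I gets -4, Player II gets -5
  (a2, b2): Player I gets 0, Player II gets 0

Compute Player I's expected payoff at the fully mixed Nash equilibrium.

-4/5

First find q, the probability Player II plays b1, from Player I's indifference between a1 and a2: 4q − 2(1−q) = −4q, giving q = 1/5.
Since Player I is indifferent in equilibrium, Player I's expected payoff equals the payoff from either row against (1/5, 4/5). Using a1: 4(1/5) − 2(4/5) = -4/5.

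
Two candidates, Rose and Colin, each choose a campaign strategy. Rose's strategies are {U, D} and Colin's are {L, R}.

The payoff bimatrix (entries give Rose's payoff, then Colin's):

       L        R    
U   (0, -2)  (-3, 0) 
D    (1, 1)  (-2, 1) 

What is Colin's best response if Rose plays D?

Against D, Colin earns 1 from L and 1 from R.
So either strategy is a best response.

either — both L and R are best responses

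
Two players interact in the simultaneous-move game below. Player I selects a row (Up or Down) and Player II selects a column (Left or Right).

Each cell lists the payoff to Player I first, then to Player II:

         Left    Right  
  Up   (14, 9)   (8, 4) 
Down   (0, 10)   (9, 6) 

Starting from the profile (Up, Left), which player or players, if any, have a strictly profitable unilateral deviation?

Player I at (Up, Left) earns 14; deviating to Down yields 0 — not better.
Player II earns 9; deviating to Right yields 4 — not better.
Neither player can strictly improve; the profile is a Nash equilibrium.

Neither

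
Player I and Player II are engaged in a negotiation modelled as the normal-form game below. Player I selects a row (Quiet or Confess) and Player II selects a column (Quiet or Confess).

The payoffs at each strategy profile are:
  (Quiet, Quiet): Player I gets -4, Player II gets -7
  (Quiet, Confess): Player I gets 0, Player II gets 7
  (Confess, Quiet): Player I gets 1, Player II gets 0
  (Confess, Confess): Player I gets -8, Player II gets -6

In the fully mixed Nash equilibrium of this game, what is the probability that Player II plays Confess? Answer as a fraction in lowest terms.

5/13

Let c be the probability that Player II plays Quiet. In a completely mixed equilibrium, Player I must be indifferent between Quiet and Confess.
Player I's expected payoff from Quiet is −4c; from Confess it is c − 8(1−c).
Setting these equal: −4c = 9c − 8, so c = 8/13.
Therefore Player II plays Confess with probability 1 − 8/13 = 5/13.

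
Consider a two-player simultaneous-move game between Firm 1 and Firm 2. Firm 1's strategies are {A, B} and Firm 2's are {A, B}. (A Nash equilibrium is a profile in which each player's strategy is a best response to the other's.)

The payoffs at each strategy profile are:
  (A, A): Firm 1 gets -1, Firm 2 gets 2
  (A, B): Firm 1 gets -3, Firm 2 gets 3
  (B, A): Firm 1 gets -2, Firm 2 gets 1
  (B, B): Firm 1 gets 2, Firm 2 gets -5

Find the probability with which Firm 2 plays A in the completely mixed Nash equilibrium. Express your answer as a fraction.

5/6

Let q be the probability that Firm 2 plays A. In a completely mixed equilibrium, Firm 1 must be indifferent between A and B.
Firm 1's expected payoff from A is −q − 3(1−q); from B it is −2q + 2(1−q).
Setting these equal: 2q − 3 = −4q + 2, so q = 5/6.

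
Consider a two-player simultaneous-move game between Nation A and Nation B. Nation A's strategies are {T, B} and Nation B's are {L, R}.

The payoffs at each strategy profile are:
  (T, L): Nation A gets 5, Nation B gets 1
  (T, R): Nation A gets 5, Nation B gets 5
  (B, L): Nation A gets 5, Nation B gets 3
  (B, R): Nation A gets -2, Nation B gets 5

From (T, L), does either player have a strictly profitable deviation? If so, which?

Nation A at (T, L) earns 5; deviating to B yields 5 — not better.
Nation B earns 1; deviating to R yields 5 — a strict improvement.
Only Nation B has a strictly profitable deviation.

Nation B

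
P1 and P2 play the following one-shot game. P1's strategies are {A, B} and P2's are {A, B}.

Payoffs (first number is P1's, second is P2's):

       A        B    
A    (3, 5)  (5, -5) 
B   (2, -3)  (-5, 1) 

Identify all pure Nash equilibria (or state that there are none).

(A, A)

(A, A): P1 gets 3 ≥ 2 from B, and P2 gets 5 ≥ -5 from B — Nash equilibrium.
(A, B): P2 prefers A (5 > -5) — not an equilibrium.
(B, A): P1 prefers A (3 > 2); P2 prefers B (1 > -3) — not an equilibrium.
(B, B): P1 prefers A (5 > -5) — not an equilibrium.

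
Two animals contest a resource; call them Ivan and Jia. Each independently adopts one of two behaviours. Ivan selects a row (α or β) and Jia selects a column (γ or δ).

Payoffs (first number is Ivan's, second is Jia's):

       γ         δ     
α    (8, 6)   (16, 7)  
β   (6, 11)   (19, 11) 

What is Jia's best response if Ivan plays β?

Against β, Jia earns 11 from γ and 11 from δ.
So either strategy is a best response.

either — both γ and δ are best responses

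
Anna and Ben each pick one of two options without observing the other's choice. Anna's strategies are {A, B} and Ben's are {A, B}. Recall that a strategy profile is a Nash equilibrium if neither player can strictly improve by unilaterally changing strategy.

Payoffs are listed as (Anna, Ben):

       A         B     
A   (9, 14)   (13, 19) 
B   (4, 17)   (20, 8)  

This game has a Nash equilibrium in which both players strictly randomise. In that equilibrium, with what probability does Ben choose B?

5/12

Let c be the probability that Ben plays A. In a completely mixed equilibrium, Anna must be indifferent between A and B.
Anna's expected payoff from A is 9c + 13(1−c); from B it is 4c + 20(1−c).
Setting these equal: −4c + 13 = −16c + 20, so c = 7/12.
Therefore Ben plays B with probability 1 − 7/12 = 5/12.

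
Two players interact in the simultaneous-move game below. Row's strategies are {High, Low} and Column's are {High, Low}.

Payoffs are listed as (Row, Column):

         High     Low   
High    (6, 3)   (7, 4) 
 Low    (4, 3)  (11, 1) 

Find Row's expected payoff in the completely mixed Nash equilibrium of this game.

19/3

First find y, the probability Column plays High, from Row's indifference between High and Low: 6y + 7(1−y) = 4y + 11(1−y), giving y = 2/3.
Since Row is indifferent in equilibrium, Row's expected payoff equals the payoff from either row against (2/3, 1/3). Using High: 6(2/3) + 7(1/3) = 19/3.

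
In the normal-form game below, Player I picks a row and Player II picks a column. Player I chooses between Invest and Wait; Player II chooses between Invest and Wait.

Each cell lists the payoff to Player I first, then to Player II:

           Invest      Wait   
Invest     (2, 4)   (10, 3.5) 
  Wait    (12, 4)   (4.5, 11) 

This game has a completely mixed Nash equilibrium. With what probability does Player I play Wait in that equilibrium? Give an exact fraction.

1/15

Let r be the probability that Player I plays Invest. In a completely mixed equilibrium, Player II must be indifferent between Invest and Wait.
Player II's expected payoff from Invest is 4r + 4(1−r); from Wait it is 3.5r + 11(1−r).
Setting these equal: 4 = −7.5r + 11, so r = 14/15.
Therefore Player I plays Wait with probability 1 − 14/15 = 1/15.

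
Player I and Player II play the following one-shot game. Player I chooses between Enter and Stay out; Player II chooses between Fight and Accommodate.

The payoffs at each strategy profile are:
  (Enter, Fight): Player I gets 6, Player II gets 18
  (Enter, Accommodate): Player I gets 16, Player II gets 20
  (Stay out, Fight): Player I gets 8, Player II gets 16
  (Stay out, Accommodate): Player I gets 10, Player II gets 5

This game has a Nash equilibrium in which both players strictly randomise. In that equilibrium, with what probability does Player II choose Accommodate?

1/4

Let c be the probability that Player II plays Fight. In a completely mixed equilibrium, Player I must be indifferent between Enter and Stay out.
Player I's expected payoff from Enter is 6c + 16(1−c); from Stay out it is 8c + 10(1−c).
Setting these equal: −10c + 16 = −2c + 10, so c = 3/4.
Therefore Player II plays Accommodate with probability 1 − 3/4 = 1/4.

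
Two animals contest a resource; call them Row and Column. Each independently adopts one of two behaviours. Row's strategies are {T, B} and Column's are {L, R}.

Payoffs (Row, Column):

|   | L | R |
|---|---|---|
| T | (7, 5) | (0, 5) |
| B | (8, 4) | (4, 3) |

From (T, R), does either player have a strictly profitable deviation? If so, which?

Row

Row at (T, R) earns 0; deviating to B yields 4 — a strict improvement.
Column earns 5; deviating to L yields 5 — not better.
Only Row has a strictly profitable deviation.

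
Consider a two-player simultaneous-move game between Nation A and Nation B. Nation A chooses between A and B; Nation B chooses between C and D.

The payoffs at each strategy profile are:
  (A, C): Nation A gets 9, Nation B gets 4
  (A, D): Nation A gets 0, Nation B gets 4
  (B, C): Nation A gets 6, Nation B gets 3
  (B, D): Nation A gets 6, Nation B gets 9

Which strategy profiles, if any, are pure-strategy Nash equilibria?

(A, C): Nation A gets 9 ≥ 6 from B, and Nation B gets 4 ≥ 4 from D — Nash equilibrium.
(A, D): Nation A prefers B (6 > 0) — not an equilibrium.
(B, C): Nation A prefers A (9 > 6); Nation B prefers D (9 > 3) — not an equilibrium.
(B, D): Nation A gets 6 ≥ 0 from A, and Nation B gets 9 ≥ 3 from C — Nash equilibrium.

(A, C) and (B, D)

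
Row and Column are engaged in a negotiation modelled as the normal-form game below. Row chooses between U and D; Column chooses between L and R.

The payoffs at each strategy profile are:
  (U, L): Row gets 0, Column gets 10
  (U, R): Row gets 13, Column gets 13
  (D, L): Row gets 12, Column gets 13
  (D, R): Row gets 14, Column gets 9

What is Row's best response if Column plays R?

D

Against R, Row earns 13 from U and 14 from D.
So D is the best response.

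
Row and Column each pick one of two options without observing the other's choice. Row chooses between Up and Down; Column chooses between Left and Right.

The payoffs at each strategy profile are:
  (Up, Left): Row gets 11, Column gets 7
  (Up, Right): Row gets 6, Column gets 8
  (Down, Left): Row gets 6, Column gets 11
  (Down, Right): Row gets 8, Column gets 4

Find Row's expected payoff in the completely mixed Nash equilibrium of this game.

First find q, the probability Column plays Left, from Row's indifference between Up and Down: 11q + 6(1−q) = 6q + 8(1−q), giving q = 2/7.
Since Row is indifferent in equilibrium, Row's expected payoff equals the payoff from either row against (2/7, 5/7). Using Up: 11(2/7) + 6(5/7) = 52/7.

52/7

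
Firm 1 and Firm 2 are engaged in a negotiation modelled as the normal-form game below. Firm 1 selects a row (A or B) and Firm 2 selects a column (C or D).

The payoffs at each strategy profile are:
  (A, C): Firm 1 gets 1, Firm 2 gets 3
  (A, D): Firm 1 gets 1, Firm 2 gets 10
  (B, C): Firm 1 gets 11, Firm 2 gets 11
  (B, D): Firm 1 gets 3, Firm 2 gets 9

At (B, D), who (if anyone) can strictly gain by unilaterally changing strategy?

Firm 2

Firm 1 at (B, D) earns 3; deviating to A yields 1 — not better.
Firm 2 earns 9; deviating to C yields 11 — a strict improvement.
Only Firm 2 has a strictly profitable deviation.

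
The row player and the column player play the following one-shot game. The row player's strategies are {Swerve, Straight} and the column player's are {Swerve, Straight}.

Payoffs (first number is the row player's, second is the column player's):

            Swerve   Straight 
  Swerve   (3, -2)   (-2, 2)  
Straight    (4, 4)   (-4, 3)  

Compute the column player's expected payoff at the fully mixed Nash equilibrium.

First find x, the probability the row player plays Swerve, from the column player's indifference between Swerve and Straight: −2x + 4(1−x) = 2x + 3(1−x), giving x = 1/5.
Since the column player is indifferent in equilibrium, the column player's expected payoff equals the payoff from either column against (1/5, 4/5). Using Swerve: −2(1/5) + 4(4/5) = 14/5.

14/5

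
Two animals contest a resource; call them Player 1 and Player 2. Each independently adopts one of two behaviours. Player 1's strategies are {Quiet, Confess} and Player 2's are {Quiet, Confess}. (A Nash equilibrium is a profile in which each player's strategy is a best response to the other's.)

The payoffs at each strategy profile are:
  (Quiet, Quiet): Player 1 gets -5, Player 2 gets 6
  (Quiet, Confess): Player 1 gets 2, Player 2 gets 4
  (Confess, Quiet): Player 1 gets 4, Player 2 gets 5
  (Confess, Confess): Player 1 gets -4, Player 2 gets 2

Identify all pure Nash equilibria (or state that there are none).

(Quiet, Quiet): Player 1 prefers Confess (4 > -5) — not an equilibrium.
(Quiet, Confess): Player 2 prefers Quiet (6 > 4) — not an equilibrium.
(Confess, Quiet): Player 1 gets 4 ≥ -5 from Quiet, and Player 2 gets 5 ≥ 2 from Confess — Nash equilibrium.
(Confess, Confess): Player 1 prefers Quiet (2 > -4); Player 2 prefers Quiet (5 > 2) — not an equilibrium.

(Confess, Quiet)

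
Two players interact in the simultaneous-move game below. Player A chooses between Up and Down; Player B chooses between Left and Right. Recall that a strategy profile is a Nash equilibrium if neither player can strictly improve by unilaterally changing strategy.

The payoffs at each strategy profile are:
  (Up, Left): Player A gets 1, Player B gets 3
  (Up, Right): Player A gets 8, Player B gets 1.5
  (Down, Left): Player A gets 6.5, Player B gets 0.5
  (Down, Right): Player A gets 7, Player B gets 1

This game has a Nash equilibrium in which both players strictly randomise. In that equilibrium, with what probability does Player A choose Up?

1/4

Let r be the probability that Player A plays Up. In a completely mixed equilibrium, Player B must be indifferent between Left and Right.
Player B's expected payoff from Left is 3r + 0.5(1−r); from Right it is 1.5r + (1−r).
Setting these equal: 2.5r + 0.5 = 0.5r + 1, so r = 1/4.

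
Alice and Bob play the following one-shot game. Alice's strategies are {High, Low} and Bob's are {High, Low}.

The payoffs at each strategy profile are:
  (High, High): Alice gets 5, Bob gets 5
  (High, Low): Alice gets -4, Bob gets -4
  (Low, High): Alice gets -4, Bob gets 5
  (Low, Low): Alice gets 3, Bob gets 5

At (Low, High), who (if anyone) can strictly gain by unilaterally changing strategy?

Alice

Alice at (Low, High) earns -4; deviating to High yields 5 — a strict improvement.
Bob earns 5; deviating to Low yields 5 — not better.
Only Alice has a strictly profitable deviation.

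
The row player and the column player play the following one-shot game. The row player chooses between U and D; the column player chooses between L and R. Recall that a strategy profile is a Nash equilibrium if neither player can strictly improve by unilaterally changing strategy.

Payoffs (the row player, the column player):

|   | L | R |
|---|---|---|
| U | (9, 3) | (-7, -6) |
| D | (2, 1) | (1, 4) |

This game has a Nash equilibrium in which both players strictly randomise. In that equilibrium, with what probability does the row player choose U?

1/4

Let x be the probability that the row player plays U. In a completely mixed equilibrium, the column player must be indifferent between L and R.
The column player's expected payoff from L is 3x + (1−x); from R it is −6x + 4(1−x).
Setting these equal: 2x + 1 = −10x + 4, so x = 1/4.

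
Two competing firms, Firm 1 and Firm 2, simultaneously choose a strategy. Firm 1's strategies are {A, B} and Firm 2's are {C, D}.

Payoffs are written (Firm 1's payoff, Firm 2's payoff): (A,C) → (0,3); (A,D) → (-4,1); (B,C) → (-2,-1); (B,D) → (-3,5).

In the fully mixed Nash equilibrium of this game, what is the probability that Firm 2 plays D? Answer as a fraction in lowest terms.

Let c be the probability that Firm 2 plays C. In a completely mixed equilibrium, Firm 1 must be indifferent between A and B.
Firm 1's expected payoff from A is −4(1−c); from B it is −2c − 3(1−c).
Setting these equal: 4c − 4 = c − 3, so c = 1/3.
Therefore Firm 2 plays D with probability 1 − 1/3 = 2/3.

2/3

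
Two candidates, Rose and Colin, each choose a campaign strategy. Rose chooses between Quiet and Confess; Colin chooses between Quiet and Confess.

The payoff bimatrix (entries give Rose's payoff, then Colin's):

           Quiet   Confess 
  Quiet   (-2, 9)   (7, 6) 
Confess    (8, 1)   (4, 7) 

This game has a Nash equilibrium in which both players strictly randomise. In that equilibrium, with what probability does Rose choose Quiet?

Let x be the probability that Rose plays Quiet. In a completely mixed equilibrium, Colin must be indifferent between Quiet and Confess.
Colin's expected payoff from Quiet is 9x + (1−x); from Confess it is 6x + 7(1−x).
Setting these equal: 8x + 1 = −x + 7, so x = 2/3.

2/3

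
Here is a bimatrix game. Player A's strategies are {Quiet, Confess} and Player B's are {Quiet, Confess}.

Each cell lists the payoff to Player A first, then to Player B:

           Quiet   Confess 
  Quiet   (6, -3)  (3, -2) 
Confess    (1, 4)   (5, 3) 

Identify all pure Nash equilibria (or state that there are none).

(Quiet, Quiet): Player B prefers Confess (-2 > -3) — not an equilibrium.
(Quiet, Confess): Player A prefers Confess (5 > 3) — not an equilibrium.
(Confess, Quiet): Player A prefers Quiet (6 > 1) — not an equilibrium.
(Confess, Confess): Player B prefers Quiet (4 > 3) — not an equilibrium.

none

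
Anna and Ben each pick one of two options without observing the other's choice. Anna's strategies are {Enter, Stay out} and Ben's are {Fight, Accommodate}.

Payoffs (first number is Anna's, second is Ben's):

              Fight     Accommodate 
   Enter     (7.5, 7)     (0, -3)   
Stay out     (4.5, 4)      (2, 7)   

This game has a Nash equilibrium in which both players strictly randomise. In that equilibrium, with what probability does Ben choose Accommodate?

Let q be the probability that Ben plays Fight. In a completely mixed equilibrium, Anna must be indifferent between Enter and Stay out.
Anna's expected payoff from Enter is 7.5q; from Stay out it is 4.5q + 2(1−q).
Setting these equal: 7.5q = 2.5q + 2, so q = 2/5.
Therefore Ben plays Accommodate with probability 1 − 2/5 = 3/5.

3/5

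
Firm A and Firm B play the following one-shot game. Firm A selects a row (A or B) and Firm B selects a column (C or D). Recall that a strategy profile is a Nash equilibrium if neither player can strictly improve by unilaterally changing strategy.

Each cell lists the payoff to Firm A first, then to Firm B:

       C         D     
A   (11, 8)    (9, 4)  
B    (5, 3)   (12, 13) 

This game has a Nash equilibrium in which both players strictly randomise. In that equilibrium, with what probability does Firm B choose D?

Let c be the probability that Firm B plays C. In a completely mixed equilibrium, Firm A must be indifferent between A and B.
Firm A's expected payoff from A is 11c + 9(1−c); from B it is 5c + 12(1−c).
Setting these equal: 2c + 9 = −7c + 12, so c = 1/3.
Therefore Firm B plays D with probability 1 − 1/3 = 2/3.

2/3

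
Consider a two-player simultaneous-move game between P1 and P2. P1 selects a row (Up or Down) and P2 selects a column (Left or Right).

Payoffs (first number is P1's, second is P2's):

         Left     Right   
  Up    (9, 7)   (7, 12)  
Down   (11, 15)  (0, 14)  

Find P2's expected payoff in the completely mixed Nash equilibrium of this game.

First find x, the probability P1 plays Up, from P2's indifference between Left and Right: 7x + 15(1−x) = 12x + 14(1−x), giving x = 1/6.
Since P2 is indifferent in equilibrium, P2's expected payoff equals the payoff from either column against (1/6, 5/6). Using Left: 7(1/6) + 15(5/6) = 41/3.

41/3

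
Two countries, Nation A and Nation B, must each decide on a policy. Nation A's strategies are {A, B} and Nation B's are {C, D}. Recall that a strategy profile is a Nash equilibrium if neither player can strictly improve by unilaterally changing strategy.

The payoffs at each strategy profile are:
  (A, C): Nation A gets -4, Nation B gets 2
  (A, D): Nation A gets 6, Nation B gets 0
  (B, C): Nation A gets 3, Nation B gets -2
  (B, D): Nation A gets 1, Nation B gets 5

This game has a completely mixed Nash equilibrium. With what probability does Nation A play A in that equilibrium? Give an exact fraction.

Let r be the probability that Nation A plays A. In a completely mixed equilibrium, Nation B must be indifferent between C and D.
Nation B's expected payoff from C is 2r − 2(1−r); from D it is 5(1−r).
Setting these equal: 4r − 2 = −5r + 5, so r = 7/9.

7/9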